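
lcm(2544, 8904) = 17808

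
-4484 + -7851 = -12335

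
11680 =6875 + 4805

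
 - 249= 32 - 281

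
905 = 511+394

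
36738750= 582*63125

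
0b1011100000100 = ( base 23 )B34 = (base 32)5o4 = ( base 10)5892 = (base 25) 9AH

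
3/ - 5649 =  - 1 + 1882/1883 = - 0.00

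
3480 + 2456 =5936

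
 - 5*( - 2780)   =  13900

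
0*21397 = 0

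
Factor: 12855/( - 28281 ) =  - 5/11 = - 5^1 * 11^( - 1 ) 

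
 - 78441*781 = -61262421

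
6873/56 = 6873/56 = 122.73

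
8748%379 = 31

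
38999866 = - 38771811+77771677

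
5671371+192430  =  5863801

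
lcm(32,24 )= 96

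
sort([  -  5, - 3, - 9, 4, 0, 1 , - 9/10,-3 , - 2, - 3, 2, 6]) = [  -  9,-5, - 3, - 3,  -  3, - 2, -9/10, 0, 1, 2, 4,6]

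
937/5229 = 937/5229 = 0.18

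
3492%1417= 658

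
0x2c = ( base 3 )1122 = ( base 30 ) 1e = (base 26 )1I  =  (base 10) 44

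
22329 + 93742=116071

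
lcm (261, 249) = 21663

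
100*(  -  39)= - 3900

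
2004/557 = 2004/557 = 3.60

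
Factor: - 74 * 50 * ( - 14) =51800 = 2^3*5^2*7^1 * 37^1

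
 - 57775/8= - 57775/8 =- 7221.88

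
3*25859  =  77577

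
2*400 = 800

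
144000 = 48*3000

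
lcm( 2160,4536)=45360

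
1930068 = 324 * 5957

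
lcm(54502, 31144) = 218008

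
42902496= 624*68754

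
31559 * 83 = 2619397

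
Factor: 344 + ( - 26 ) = 318  =  2^1*3^1 * 53^1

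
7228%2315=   283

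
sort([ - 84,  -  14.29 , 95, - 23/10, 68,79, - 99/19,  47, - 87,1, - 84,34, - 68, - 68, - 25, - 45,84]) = [ - 87, - 84, - 84, - 68, - 68, - 45 , - 25, - 14.29, -99/19, - 23/10,1,  34,  47, 68, 79,84, 95]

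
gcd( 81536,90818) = 182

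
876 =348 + 528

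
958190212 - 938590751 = 19599461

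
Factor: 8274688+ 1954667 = 3^3*5^1*75773^1 = 10229355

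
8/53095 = 8/53095 = 0.00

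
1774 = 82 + 1692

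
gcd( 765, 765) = 765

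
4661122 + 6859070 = 11520192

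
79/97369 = 79/97369 = 0.00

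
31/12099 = 31/12099  =  0.00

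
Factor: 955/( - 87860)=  - 1/92=- 2^( - 2 )*23^( - 1) 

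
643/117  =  643/117 = 5.50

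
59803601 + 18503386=78306987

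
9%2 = 1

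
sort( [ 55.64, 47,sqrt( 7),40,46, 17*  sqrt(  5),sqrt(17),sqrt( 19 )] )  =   [sqrt(7),sqrt( 17), sqrt (19),17*sqrt(5),40,46,  47,55.64] 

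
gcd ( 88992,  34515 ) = 9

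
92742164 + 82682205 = 175424369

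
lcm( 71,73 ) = 5183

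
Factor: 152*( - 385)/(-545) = 2^3*7^1*11^1*19^1*109^(  -  1 )= 11704/109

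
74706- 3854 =70852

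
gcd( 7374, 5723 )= 1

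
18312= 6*3052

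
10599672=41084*258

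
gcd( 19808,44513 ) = 1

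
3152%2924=228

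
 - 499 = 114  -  613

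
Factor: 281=281^1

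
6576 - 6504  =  72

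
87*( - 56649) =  - 4928463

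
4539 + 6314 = 10853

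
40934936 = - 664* ( - 61649)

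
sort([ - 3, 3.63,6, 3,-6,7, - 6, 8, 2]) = [-6, - 6, - 3, 2, 3,3.63,6, 7, 8] 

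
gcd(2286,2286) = 2286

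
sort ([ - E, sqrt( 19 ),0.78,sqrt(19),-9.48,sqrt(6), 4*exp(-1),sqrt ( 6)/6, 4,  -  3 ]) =[ - 9.48,-3,  -  E,sqrt( 6)/6,0.78, 4*exp( - 1 ),sqrt( 6), 4,sqrt( 19),sqrt( 19)]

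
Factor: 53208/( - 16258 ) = -2^2*3^2*11^( - 1 ) = -36/11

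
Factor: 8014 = 2^1*4007^1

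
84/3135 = 28/1045 = 0.03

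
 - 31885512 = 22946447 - 54831959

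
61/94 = 61/94 = 0.65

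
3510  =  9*390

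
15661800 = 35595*440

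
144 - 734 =  -  590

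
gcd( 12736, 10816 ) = 64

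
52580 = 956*55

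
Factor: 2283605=5^1*29^1*15749^1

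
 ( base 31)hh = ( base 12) 394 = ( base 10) 544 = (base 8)1040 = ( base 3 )202011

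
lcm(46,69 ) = 138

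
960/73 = 13+11/73=13.15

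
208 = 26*8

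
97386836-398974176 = -301587340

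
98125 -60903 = 37222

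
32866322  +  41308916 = 74175238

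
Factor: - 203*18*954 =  - 2^2*3^4*7^1*29^1*53^1= - 3485916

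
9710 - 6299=3411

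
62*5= 310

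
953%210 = 113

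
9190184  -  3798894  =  5391290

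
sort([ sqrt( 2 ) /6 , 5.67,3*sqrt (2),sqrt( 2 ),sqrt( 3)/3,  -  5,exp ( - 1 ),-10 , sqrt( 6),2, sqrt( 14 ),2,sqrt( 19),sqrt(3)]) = [ - 10, - 5,sqrt(2)/6, exp(  -  1), sqrt( 3 ) /3, sqrt( 2 ) , sqrt (3 ), 2,2,  sqrt( 6), sqrt(14), 3 *sqrt( 2),sqrt( 19 ),5.67]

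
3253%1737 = 1516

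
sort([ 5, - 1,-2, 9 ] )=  [-2, - 1, 5, 9] 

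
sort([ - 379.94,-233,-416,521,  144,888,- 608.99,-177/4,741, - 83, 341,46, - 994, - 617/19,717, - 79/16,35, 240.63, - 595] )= [ - 994,-608.99, - 595, - 416,-379.94, - 233, - 83, - 177/4, - 617/19, - 79/16,35,46,144, 240.63 , 341 , 521,717,741,888]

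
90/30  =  3 = 3.00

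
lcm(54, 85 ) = 4590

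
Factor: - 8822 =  - 2^1*11^1* 401^1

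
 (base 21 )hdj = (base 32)7jd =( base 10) 7789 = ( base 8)17155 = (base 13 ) 3712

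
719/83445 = 719/83445 = 0.01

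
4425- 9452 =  - 5027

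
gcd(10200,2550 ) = 2550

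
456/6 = 76 =76.00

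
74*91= 6734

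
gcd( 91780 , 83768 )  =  4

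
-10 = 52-62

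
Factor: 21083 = 29^1*727^1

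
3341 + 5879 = 9220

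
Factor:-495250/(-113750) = 5^( - 1) *13^(- 1)*283^1  =  283/65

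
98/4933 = 98/4933 =0.02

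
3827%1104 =515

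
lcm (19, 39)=741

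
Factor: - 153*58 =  - 8874=- 2^1*3^2*17^1 * 29^1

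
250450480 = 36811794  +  213638686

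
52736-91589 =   -  38853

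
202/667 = 202/667 = 0.30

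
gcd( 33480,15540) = 60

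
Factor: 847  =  7^1*11^2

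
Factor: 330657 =3^1*19^1 * 5801^1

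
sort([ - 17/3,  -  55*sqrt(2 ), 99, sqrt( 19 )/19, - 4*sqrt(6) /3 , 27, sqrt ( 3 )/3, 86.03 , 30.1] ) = [ - 55*sqrt( 2), - 17/3, - 4*sqrt(6 ) /3,sqrt( 19 )/19,sqrt(3)/3, 27,30.1,86.03, 99] 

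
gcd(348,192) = 12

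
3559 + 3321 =6880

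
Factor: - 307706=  - 2^1*7^1*31^1*709^1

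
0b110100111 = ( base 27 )FI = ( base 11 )355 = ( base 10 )423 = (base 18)159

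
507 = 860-353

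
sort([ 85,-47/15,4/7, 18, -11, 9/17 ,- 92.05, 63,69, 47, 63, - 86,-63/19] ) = [ - 92.05,-86 ,  -  11, - 63/19,-47/15, 9/17,4/7,18, 47, 63 , 63, 69 , 85 ] 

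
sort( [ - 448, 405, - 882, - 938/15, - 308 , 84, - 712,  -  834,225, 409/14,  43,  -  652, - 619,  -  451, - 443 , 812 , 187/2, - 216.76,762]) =[ - 882,-834, - 712, - 652, - 619, - 451, - 448 , - 443 , - 308,-216.76, - 938/15,  409/14,43,  84,187/2,225,405, 762, 812]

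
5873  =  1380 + 4493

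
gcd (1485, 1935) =45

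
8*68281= 546248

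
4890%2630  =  2260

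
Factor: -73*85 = -6205  =  - 5^1*17^1*73^1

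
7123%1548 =931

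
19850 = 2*9925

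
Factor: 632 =2^3* 79^1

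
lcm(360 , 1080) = 1080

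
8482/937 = 9+49/937 = 9.05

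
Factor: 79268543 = 79268543^1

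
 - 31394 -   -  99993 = 68599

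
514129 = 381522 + 132607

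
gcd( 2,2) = 2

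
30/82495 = 6/16499 = 0.00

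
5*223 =1115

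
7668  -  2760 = 4908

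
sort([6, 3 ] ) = [3, 6 ] 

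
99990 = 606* 165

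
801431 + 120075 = 921506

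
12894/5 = 2578 + 4/5 =2578.80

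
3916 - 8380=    - 4464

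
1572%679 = 214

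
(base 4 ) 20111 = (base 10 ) 533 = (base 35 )f8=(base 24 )m5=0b1000010101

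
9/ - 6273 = - 1/697 = -0.00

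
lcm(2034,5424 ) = 16272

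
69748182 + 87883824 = 157632006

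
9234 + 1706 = 10940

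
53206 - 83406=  - 30200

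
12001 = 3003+8998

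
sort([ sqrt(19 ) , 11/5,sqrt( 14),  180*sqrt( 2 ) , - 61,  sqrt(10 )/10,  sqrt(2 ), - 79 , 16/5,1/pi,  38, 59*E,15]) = [  -  79, - 61,sqrt( 10)/10,1/pi,  sqrt (2) , 11/5,  16/5, sqrt ( 14), sqrt ( 19 ), 15, 38, 59* E, 180*sqrt(2) ]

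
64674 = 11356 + 53318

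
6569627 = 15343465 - 8773838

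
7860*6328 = 49738080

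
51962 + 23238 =75200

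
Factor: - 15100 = - 2^2*5^2*151^1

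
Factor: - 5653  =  -5653^1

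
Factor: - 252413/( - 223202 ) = 2^( - 1)*149^( -1 )*337^1 = 337/298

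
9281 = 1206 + 8075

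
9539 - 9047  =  492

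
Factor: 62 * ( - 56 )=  - 3472 = - 2^4*7^1 * 31^1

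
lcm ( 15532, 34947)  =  139788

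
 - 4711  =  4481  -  9192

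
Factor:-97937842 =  - 2^1*83^1*457^1*1291^1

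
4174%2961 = 1213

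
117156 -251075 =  - 133919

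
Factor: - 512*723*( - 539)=2^9 * 3^1*7^2 * 11^1*241^1 = 199524864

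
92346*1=92346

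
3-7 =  - 4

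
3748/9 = 416 + 4/9 = 416.44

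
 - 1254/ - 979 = 1+25/89 = 1.28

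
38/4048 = 19/2024=0.01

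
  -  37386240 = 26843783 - 64230023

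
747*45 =33615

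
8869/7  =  1267  =  1267.00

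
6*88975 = 533850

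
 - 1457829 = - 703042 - 754787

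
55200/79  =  698 + 58/79 = 698.73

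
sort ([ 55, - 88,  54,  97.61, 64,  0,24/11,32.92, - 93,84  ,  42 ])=[- 93, - 88,0,  24/11, 32.92,  42,54, 55 , 64, 84,97.61 ] 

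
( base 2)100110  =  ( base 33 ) 15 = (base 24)1E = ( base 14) 2a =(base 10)38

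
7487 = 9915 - 2428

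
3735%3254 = 481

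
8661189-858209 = 7802980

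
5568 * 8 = 44544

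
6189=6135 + 54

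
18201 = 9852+8349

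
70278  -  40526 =29752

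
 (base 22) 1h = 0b100111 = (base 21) 1I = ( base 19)21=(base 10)39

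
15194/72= 211 + 1/36 = 211.03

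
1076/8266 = 538/4133 = 0.13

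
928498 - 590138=338360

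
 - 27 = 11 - 38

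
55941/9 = 18647/3 = 6215.67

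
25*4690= 117250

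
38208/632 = 4776/79  =  60.46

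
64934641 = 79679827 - 14745186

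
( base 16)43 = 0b1000011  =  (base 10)67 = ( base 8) 103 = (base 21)34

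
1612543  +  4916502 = 6529045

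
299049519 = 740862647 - 441813128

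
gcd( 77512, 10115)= 1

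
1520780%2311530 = 1520780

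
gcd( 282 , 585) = 3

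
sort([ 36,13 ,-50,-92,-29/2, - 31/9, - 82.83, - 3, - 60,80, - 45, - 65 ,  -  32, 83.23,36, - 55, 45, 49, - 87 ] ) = [-92, - 87,-82.83, - 65, - 60,-55,- 50, - 45, - 32, - 29/2, - 31/9, - 3,13, 36,36, 45, 49,80, 83.23]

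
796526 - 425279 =371247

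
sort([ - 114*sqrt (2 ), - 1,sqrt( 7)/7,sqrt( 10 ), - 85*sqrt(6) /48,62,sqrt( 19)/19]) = [ - 114 *sqrt( 2 ), - 85*sqrt(6)/48 , - 1,sqrt( 19) /19, sqrt( 7)/7 , sqrt( 10), 62]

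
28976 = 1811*16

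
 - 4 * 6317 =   -  25268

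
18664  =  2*9332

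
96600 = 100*966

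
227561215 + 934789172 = 1162350387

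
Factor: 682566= 2^1*3^1*113761^1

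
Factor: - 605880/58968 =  - 5^1*7^( - 1) *11^1*13^ ( - 1)*17^1 = - 935/91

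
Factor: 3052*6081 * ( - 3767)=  - 2^2*3^1 * 7^1*109^1*2027^1*3767^1 = - 69912551604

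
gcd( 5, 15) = 5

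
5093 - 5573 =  - 480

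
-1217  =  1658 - 2875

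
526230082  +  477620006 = 1003850088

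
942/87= 314/29 =10.83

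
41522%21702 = 19820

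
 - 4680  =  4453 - 9133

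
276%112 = 52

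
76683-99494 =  - 22811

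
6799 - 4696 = 2103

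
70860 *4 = 283440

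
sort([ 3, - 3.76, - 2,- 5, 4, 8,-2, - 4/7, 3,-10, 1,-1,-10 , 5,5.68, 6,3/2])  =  [  -  10, - 10,-5 , - 3.76, - 2,-2,- 1,-4/7, 1, 3/2, 3, 3,4,5, 5.68, 6,8]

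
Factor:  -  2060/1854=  - 10/9=- 2^1*3^(-2 )*5^1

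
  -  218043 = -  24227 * 9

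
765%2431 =765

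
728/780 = 14/15 = 0.93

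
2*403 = 806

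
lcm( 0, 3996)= 0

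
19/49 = 19/49 = 0.39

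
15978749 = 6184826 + 9793923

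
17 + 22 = 39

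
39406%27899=11507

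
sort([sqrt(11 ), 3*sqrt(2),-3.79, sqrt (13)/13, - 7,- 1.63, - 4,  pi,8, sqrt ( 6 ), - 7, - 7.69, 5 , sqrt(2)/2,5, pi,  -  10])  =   [ - 10, - 7.69, - 7, - 7,-4, - 3.79, - 1.63  ,  sqrt(13)/13, sqrt(2 ) /2, sqrt(6), pi,  pi , sqrt( 11),3*sqrt( 2),5, 5, 8 ] 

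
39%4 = 3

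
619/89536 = 619/89536=   0.01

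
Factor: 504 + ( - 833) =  - 329  =  - 7^1 *47^1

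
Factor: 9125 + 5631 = 14756 = 2^2*7^1*17^1  *31^1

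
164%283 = 164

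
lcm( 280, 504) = 2520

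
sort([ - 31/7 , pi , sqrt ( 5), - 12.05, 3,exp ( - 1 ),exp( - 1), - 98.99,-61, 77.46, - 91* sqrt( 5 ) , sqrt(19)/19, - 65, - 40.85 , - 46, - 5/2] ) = [  -  91*sqrt( 5), - 98.99, - 65, - 61,-46, - 40.85,-12.05, - 31/7  ,  -  5/2, sqrt(19)/19, exp(  -  1 ),exp( - 1),sqrt( 5),3,pi , 77.46]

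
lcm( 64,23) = 1472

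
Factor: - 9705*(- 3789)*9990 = 2^1*3^6*5^2*37^1*421^1*647^1 = 367354727550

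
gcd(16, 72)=8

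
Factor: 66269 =7^1*9467^1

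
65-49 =16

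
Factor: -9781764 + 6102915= -3678849 = - 3^2*61^1*6701^1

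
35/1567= 35/1567 = 0.02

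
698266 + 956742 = 1655008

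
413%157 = 99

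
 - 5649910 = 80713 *( - 70 ) 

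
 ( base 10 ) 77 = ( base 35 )27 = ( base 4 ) 1031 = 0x4d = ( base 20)3h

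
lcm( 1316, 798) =75012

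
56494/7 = 8070+4/7  =  8070.57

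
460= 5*92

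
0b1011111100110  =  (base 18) 10FG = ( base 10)6118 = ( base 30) 6ns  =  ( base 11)4662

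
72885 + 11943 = 84828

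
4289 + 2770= 7059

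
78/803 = 78/803 = 0.10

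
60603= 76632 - 16029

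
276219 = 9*30691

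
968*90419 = 87525592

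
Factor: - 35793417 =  - 3^1*11^1*1084649^1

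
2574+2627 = 5201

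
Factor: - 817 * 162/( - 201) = 44118/67= 2^1*3^3*19^1*43^1  *  67^ ( - 1 )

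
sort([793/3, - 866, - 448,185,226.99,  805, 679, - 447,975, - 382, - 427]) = [ - 866 , - 448, - 447, - 427, - 382 , 185, 226.99,793/3,679 , 805, 975 ] 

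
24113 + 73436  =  97549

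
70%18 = 16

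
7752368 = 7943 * 976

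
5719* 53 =303107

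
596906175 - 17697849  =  579208326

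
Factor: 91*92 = 2^2*7^1*13^1*23^1  =  8372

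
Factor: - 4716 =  - 2^2*3^2*131^1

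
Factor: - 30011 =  - 30011^1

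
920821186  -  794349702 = 126471484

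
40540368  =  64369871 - 23829503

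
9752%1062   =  194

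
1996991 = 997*2003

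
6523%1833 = 1024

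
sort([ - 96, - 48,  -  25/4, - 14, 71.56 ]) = [-96, - 48, - 14,-25/4,71.56 ] 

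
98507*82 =8077574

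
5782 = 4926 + 856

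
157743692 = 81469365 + 76274327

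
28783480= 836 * 34430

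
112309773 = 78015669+34294104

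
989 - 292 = 697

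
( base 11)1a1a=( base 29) 31A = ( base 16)A02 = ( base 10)2562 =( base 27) 3DO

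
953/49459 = 953/49459 = 0.02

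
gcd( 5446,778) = 778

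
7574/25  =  7574/25 = 302.96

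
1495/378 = 3+361/378 = 3.96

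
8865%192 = 33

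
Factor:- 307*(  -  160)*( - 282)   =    -  2^6*3^1*5^1*47^1*307^1  =  -13851840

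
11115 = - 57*( - 195 )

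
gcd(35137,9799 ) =41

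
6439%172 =75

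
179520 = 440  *408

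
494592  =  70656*7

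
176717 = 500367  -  323650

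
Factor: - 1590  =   - 2^1*3^1*5^1*53^1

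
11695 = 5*2339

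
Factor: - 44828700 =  - 2^2*3^1*5^2*7^1*21347^1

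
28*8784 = 245952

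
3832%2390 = 1442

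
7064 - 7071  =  -7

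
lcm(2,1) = 2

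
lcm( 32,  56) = 224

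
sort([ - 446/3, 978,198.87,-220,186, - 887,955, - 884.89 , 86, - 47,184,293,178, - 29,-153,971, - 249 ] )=[ - 887, - 884.89, - 249, - 220 , - 153, - 446/3, - 47, - 29,86 , 178,184,186,198.87,  293,955, 971, 978] 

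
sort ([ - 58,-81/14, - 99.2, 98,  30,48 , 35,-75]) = [ - 99.2, - 75, - 58, - 81/14, 30, 35 , 48,98 ] 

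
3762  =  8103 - 4341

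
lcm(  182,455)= 910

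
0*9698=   0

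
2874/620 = 4+197/310= 4.64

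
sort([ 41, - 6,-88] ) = [-88, - 6,41 ]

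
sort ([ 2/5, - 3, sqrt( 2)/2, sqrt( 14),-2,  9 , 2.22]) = [ - 3,-2,2/5, sqrt( 2)/2,2.22, sqrt(14),  9]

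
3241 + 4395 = 7636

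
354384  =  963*368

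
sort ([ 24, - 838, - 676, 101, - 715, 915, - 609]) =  [-838 ,  -  715,-676, - 609 , 24, 101, 915 ]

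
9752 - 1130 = 8622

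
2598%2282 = 316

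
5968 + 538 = 6506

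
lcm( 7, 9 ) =63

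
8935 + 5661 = 14596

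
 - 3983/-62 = 64 + 15/62 =64.24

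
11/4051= 11/4051 = 0.00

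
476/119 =4 = 4.00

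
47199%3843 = 1083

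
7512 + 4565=12077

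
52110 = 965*54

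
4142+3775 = 7917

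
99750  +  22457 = 122207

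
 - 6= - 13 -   -  7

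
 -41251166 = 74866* ( - 551)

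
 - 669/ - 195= 3 + 28/65 = 3.43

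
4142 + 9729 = 13871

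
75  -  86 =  -11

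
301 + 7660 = 7961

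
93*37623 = 3498939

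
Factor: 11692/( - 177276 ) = -3^(- 1 ) * 11^( - 1)*  17^( - 1 )*37^1 = -37/561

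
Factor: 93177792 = 2^6*3^2*83^1*1949^1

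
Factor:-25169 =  - 25169^1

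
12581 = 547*23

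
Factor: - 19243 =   -  7^1*2749^1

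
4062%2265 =1797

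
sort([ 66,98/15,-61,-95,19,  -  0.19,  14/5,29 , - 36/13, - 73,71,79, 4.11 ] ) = [-95,  -  73, - 61,-36/13,-0.19,14/5, 4.11, 98/15,19, 29, 66,71,79 ] 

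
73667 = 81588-7921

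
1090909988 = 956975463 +133934525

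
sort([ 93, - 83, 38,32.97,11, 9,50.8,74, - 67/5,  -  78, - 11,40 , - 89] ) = [ - 89, - 83,-78,-67/5,-11 , 9,11,32.97,38,40,50.8,74,93]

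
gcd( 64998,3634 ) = 46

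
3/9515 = 3/9515 = 0.00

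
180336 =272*663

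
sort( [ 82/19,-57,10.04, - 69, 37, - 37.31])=[ - 69, - 57, - 37.31,82/19,10.04, 37 ]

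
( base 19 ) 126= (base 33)c9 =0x195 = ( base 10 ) 405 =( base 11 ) 339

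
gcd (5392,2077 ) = 1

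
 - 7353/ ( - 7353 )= 1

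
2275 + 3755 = 6030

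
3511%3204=307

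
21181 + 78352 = 99533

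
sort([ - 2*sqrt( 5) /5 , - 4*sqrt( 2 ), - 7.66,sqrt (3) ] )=[ - 7.66,-4*sqrt(2), - 2 *sqrt( 5)/5 , sqrt( 3 )]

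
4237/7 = 4237/7 =605.29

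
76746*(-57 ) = -4374522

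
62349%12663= 11697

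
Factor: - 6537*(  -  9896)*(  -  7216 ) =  - 2^7*3^1*11^1 *41^1  *1237^1*2179^1 =- 466804136832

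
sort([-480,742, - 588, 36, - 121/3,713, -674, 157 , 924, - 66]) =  [-674,-588, - 480, - 66, -121/3, 36, 157, 713, 742,924 ] 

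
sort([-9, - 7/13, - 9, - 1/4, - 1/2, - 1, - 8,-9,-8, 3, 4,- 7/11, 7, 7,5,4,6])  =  [ - 9,  -  9, - 9,  -  8,-8  , - 1, - 7/11, - 7/13, - 1/2, - 1/4,3, 4 , 4 , 5, 6,7,7 ]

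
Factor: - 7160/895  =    -  2^3 = - 8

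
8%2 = 0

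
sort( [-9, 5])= [ - 9,  5 ]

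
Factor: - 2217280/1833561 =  -2^6*3^(-2)*5^1*13^2*4969^(-1) = - 54080/44721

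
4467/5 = 4467/5 =893.40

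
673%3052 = 673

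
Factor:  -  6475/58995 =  - 3^(-3)*5^1*7^1*19^ ( - 1 )*23^( - 1) * 37^1  =  - 1295/11799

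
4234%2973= 1261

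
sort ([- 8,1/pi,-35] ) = [ - 35, - 8,1/pi ] 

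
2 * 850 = 1700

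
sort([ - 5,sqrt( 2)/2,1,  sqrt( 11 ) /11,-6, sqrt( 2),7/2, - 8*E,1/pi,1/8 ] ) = [ -8  *E, - 6, - 5,1/8, sqrt( 11 )/11,  1/pi,  sqrt( 2)/2, 1,sqrt( 2 ) , 7/2 ] 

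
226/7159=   226/7159 = 0.03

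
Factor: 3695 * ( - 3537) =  - 13069215 = - 3^3*5^1 * 131^1*739^1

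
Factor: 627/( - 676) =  -2^( - 2)*3^1*11^1*13^(- 2) * 19^1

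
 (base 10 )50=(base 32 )1i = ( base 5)200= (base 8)62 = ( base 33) 1H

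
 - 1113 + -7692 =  - 8805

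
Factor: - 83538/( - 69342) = 3^2*17^1*127^( - 1 ) = 153/127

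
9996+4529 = 14525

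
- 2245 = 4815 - 7060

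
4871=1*4871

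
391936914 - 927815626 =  - 535878712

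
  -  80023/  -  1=80023 + 0/1 = 80023.00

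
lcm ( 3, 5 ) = 15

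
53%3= 2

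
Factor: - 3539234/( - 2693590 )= 5^( -1 )*31^( - 1)*53^1 * 173^1*193^1*8689^(- 1) = 1769617/1346795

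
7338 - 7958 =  - 620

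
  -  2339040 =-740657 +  - 1598383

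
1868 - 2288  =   - 420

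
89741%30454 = 28833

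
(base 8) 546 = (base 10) 358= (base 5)2413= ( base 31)BH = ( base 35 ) A8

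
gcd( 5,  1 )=1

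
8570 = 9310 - 740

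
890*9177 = 8167530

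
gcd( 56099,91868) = 1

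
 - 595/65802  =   - 1 + 65207/65802 = - 0.01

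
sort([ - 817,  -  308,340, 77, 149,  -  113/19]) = [-817, - 308,-113/19,77,  149, 340] 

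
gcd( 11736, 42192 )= 72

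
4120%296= 272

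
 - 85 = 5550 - 5635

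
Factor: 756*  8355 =2^2 * 3^4*5^1*7^1*557^1 = 6316380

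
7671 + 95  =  7766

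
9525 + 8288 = 17813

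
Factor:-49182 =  - 2^1*3^1  *7^1 * 1171^1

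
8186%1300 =386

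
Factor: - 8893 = -8893^1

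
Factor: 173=173^1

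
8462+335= 8797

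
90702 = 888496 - 797794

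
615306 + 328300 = 943606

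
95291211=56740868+38550343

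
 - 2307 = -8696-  - 6389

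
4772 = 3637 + 1135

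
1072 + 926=1998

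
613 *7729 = 4737877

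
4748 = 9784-5036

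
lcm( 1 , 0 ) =0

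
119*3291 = 391629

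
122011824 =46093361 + 75918463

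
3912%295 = 77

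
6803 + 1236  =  8039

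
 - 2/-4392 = 1/2196 = 0.00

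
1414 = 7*202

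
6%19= 6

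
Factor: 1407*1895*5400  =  14397831000 = 2^3 * 3^4*5^3*7^1*67^1*379^1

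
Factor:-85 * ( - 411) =3^1*5^1*17^1*137^1 = 34935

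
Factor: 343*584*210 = 2^4 * 3^1 * 5^1*7^4 * 73^1 = 42065520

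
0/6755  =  0 = 0.00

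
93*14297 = 1329621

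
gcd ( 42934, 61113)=1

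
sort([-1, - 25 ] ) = [-25 , - 1 ]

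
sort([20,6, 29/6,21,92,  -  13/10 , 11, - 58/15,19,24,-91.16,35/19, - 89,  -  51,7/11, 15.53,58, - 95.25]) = [ - 95.25, - 91.16, - 89,- 51, - 58/15,  -  13/10,7/11,35/19,29/6,6 , 11, 15.53,19,20,21, 24, 58,92 ] 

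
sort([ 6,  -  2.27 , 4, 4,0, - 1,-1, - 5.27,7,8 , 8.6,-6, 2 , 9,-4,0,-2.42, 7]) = [ - 6 , - 5.27,- 4, - 2.42,  -  2.27, - 1,-1,0, 0,  2 , 4  ,  4,6, 7, 7,8, 8.6,9 ] 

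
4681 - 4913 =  - 232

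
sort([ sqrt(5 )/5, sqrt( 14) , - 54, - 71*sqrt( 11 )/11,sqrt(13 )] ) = [  -  54, - 71 * sqrt( 11)/11,sqrt( 5)/5, sqrt( 13), sqrt( 14)]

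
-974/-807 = 974/807 = 1.21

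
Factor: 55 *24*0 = 0^1 = 0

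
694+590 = 1284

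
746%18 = 8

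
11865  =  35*339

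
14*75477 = 1056678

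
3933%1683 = 567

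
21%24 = 21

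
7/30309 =7/30309 = 0.00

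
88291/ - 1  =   - 88291/1 = - 88291.00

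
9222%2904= 510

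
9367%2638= 1453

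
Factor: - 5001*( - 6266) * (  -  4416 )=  - 2^7*3^2*13^1*23^1 * 241^1 * 1667^1=-138380950656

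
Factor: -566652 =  - 2^2*3^1 * 47221^1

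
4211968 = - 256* ( - 16453 )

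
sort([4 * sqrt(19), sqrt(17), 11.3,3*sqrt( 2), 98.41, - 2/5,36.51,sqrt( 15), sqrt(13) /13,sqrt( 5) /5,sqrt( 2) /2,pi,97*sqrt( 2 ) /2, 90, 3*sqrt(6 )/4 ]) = [ - 2/5,sqrt(13 ) /13 , sqrt( 5 )/5, sqrt(2 ) /2,3* sqrt( 6) /4,  pi,  sqrt(15),sqrt(17),3*sqrt(2),11.3,4*sqrt( 19 ), 36.51,97 * sqrt(2) /2,90,98.41 ] 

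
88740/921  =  96+ 108/307 = 96.35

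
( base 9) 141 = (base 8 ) 166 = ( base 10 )118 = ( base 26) 4E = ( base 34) 3G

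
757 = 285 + 472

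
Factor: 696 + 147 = 843 = 3^1*281^1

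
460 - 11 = 449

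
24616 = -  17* ( -1448 )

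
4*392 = 1568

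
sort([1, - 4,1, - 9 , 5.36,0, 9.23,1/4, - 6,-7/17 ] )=[ -9,-6, - 4, - 7/17,0,1/4,  1,1,5.36,9.23]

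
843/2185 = 843/2185=0.39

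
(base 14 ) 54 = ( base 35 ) 24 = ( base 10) 74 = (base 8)112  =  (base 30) 2e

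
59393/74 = 59393/74 = 802.61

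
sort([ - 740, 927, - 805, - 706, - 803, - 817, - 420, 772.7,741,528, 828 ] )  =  [-817, - 805,- 803, - 740 , -706,-420,528, 741 , 772.7, 828, 927]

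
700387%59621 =44556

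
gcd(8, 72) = 8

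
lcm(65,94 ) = 6110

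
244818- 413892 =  - 169074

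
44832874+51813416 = 96646290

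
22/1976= 11/988 = 0.01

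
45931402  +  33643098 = 79574500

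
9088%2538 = 1474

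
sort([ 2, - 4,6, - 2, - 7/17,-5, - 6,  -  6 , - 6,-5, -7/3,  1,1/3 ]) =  [- 6, - 6,-6,  -  5, - 5 ,  -  4,- 7/3,-2, - 7/17, 1/3,1,2,6] 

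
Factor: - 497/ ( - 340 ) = 2^( - 2 )*5^( - 1 )*7^1*17^( - 1)*71^1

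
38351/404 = 38351/404 =94.93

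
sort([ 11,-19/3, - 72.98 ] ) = [ - 72.98, - 19/3,11]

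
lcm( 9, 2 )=18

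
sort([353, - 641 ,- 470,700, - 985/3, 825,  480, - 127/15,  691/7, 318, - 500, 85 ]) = [ - 641 , - 500, - 470, - 985/3, - 127/15, 85,691/7, 318, 353,  480,700, 825 ] 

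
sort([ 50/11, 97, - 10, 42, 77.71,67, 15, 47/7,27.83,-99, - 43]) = [ - 99,-43, - 10, 50/11 , 47/7,15,27.83, 42,67,77.71, 97]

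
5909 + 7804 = 13713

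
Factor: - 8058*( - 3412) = 27493896 = 2^3 * 3^1  *  17^1*79^1*853^1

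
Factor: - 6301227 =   -  3^1*2100409^1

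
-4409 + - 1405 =-5814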